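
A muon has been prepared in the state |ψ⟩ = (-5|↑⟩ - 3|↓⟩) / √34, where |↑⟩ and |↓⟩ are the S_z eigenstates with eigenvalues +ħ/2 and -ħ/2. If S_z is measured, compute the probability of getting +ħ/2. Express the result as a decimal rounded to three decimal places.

0.735

The +ħ/2 outcome corresponds to |↑⟩. Its amplitude in |ψ⟩ is -5/√34.
P = |-5|² / 34 = 25/34.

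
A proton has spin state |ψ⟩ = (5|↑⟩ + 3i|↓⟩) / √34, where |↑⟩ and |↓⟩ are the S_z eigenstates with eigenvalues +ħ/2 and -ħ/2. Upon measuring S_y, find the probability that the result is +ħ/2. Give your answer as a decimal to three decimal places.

0.941

|+y⟩ = (|↑⟩ + i|↓⟩)/√2, so ⟨+y|ψ⟩ = (8) / (√2·√34).
P = |8|² / 68 = 64/68.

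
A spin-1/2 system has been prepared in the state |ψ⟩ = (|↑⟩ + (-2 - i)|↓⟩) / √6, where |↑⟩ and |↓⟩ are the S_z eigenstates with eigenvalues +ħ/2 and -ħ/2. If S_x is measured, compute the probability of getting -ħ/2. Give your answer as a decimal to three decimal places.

0.833

|-x⟩ = (|↑⟩ - |↓⟩)/√2, so ⟨-x|ψ⟩ = (3 + i) / (√2·√6).
P = |3 + i|² / 12 = 10/12.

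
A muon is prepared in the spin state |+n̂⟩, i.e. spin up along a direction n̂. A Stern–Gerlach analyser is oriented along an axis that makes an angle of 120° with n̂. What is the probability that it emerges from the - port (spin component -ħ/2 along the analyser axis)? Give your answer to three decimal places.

0.750

For spin-½, the probability of finding spin-up along an axis at angle θ to the initial spin direction is cos²(θ/2); spin-down is sin²(θ/2).
θ = 120°, so P = sin²(60°) ≈ 0.750.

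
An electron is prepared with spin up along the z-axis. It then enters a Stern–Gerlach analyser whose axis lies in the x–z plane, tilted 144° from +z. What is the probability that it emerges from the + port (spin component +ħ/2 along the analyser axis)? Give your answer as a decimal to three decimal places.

0.095

For spin-½, the probability of finding spin-up along an axis at angle θ to the initial spin direction is cos²(θ/2); spin-down is sin²(θ/2).
θ = 144°, so P = cos²(72°) ≈ 0.095.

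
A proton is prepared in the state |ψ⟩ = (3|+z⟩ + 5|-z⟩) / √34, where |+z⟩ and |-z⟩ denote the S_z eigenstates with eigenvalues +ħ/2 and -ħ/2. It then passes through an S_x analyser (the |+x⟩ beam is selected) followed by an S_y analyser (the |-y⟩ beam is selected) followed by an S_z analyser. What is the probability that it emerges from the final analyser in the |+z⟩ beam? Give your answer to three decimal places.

0.235

First analyser (S_x): P(|+x⟩) = |⟨+x|ψ⟩|² = 64/68.
After stage 1 the state is |+x⟩; P(|-y⟩) = |⟨-y|+x⟩|² = 1/2.
After stage 2 the state is |-y⟩; P(|+z⟩) = |⟨+z|-y⟩|² = 1/2.
Joint probability = 64/68 × 1/2 × 1/2 = 0.235.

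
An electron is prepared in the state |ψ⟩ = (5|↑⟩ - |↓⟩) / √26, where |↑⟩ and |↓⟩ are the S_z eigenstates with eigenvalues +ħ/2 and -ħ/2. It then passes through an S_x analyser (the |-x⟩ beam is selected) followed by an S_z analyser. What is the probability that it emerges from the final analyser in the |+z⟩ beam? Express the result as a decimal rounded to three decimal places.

0.346

First analyser (S_x): P(|-x⟩) = |⟨-x|ψ⟩|² = 36/52.
After stage 1 the state is |-x⟩; P(|+z⟩) = |⟨+z|-x⟩|² = 1/2.
Joint probability = 36/52 × 1/2 = 0.346.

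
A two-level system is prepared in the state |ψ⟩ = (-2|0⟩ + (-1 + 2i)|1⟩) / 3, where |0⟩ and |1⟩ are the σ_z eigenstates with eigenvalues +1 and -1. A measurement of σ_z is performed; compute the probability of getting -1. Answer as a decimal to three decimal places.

0.556

The -1 outcome corresponds to |1⟩. Its amplitude in |ψ⟩ is (-1 + 2i)/3.
P = |-1 + 2i|² / 9 = 5/9.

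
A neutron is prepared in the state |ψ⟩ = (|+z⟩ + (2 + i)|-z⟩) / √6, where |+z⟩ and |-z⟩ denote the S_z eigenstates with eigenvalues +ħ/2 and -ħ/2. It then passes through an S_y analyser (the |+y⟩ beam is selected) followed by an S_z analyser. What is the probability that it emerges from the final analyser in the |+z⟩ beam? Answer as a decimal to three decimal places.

0.333

First analyser (S_y): P(|+y⟩) = |⟨+y|ψ⟩|² = 8/12.
After stage 1 the state is |+y⟩; P(|+z⟩) = |⟨+z|+y⟩|² = 1/2.
Joint probability = 8/12 × 1/2 = 0.333.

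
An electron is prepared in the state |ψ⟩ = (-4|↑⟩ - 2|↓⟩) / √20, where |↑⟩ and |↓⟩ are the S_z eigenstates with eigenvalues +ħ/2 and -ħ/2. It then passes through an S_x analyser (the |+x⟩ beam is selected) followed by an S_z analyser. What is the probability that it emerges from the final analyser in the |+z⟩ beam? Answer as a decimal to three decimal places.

0.450

First analyser (S_x): P(|+x⟩) = |⟨+x|ψ⟩|² = 36/40.
After stage 1 the state is |+x⟩; P(|+z⟩) = |⟨+z|+x⟩|² = 1/2.
Joint probability = 36/40 × 1/2 = 0.450.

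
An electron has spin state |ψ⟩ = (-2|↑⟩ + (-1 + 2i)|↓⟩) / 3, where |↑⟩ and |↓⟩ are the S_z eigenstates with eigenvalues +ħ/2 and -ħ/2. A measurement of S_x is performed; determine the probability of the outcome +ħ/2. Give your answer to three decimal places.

|+x⟩ = (|↑⟩ + |↓⟩)/√2, so ⟨+x|ψ⟩ = (-3 + 2i) / (√2·3).
P = |-3 + 2i|² / 18 = 13/18.

0.722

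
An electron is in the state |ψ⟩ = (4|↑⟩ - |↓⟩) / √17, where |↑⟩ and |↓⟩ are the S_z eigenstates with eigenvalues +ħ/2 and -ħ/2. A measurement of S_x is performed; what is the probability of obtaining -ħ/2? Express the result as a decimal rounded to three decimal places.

|-x⟩ = (|↑⟩ - |↓⟩)/√2, so ⟨-x|ψ⟩ = (5) / (√2·√17).
P = |5|² / 34 = 25/34.

0.735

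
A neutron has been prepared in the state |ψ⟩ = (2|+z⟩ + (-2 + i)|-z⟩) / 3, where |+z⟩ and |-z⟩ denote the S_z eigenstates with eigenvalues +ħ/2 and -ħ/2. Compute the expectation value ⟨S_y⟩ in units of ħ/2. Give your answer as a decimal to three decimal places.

⟨σ_y⟩ = 2 Im(a* b)/(|a|²+|b|²) with a = 2, b = (-2 + i).
a* b = (-4 + 2i), so ⟨σ_y⟩ = 4/9.
⟨S_y⟩ = (ħ/2)·⟨σ_y⟩.

0.444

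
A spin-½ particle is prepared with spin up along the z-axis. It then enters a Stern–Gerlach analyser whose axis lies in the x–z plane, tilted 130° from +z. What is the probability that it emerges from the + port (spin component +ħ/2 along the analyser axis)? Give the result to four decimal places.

0.1786

For spin-½, the probability of finding spin-up along an axis at angle θ to the initial spin direction is cos²(θ/2); spin-down is sin²(θ/2).
θ = 130°, so P = cos²(65°) ≈ 0.1786.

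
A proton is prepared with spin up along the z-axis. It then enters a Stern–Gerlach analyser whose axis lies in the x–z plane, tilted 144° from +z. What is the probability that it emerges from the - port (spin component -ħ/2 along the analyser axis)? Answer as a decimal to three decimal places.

For spin-½, the probability of finding spin-up along an axis at angle θ to the initial spin direction is cos²(θ/2); spin-down is sin²(θ/2).
θ = 144°, so P = sin²(72°) ≈ 0.905.

0.905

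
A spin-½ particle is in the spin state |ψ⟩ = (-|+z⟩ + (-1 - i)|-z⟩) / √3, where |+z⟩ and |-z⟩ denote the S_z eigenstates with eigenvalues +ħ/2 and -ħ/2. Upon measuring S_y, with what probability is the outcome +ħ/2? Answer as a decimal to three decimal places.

0.833

|+y⟩ = (|+z⟩ + i|-z⟩)/√2, so ⟨+y|ψ⟩ = (-2 + i) / (√2·√3).
P = |-2 + i|² / 6 = 5/6.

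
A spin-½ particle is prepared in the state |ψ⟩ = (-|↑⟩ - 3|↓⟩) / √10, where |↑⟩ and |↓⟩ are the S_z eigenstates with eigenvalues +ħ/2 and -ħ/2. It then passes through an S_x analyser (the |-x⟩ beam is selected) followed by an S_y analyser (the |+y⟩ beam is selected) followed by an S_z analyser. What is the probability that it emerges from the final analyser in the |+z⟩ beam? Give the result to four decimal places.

First analyser (S_x): P(|-x⟩) = |⟨-x|ψ⟩|² = 4/20.
After stage 1 the state is |-x⟩; P(|+y⟩) = |⟨+y|-x⟩|² = 1/2.
After stage 2 the state is |+y⟩; P(|+z⟩) = |⟨+z|+y⟩|² = 1/2.
Joint probability = 4/20 × 1/2 × 1/2 = 0.0500.

0.0500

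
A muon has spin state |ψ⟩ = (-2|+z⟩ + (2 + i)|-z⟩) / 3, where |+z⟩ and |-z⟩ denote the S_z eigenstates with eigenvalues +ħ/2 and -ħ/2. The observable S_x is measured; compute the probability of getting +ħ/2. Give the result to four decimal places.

|+x⟩ = (|+z⟩ + |-z⟩)/√2, so ⟨+x|ψ⟩ = (i) / (√2·3).
P = |i|² / 18 = 1/18.

0.0556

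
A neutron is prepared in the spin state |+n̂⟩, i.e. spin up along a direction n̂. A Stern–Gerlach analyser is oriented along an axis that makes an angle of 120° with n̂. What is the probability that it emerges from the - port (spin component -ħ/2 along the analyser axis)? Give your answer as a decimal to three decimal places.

For spin-½, the probability of finding spin-up along an axis at angle θ to the initial spin direction is cos²(θ/2); spin-down is sin²(θ/2).
θ = 120°, so P = sin²(60°) ≈ 0.750.

0.750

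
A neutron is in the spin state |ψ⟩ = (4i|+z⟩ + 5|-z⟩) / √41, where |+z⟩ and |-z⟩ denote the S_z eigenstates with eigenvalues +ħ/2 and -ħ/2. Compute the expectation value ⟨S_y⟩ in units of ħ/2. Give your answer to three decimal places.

⟨σ_y⟩ = 2 Im(a* b)/(|a|²+|b|²) with a = 4i, b = 5.
a* b = -20i, so ⟨σ_y⟩ = -40/41.
⟨S_y⟩ = (ħ/2)·⟨σ_y⟩.

-0.976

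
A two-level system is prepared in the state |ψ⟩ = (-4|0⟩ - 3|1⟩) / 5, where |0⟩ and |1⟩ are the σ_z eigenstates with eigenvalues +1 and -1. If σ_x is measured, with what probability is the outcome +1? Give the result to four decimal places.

|+x⟩ = (|0⟩ + |1⟩)/√2, so ⟨+x|ψ⟩ = (-7) / (√2·5).
P = |-7|² / 50 = 49/50.

0.9800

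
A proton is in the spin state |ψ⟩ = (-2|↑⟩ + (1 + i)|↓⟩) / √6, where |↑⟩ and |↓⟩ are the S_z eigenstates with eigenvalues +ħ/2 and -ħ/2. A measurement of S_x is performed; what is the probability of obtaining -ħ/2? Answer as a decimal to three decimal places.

0.833

|-x⟩ = (|↑⟩ - |↓⟩)/√2, so ⟨-x|ψ⟩ = (-3 - i) / (√2·√6).
P = |-3 - i|² / 12 = 10/12.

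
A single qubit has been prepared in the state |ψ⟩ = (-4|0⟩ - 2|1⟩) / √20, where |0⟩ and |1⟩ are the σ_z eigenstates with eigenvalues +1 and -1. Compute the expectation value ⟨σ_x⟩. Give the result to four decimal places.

⟨σ_x⟩ = 2 Re(a* b)/(|a|²+|b|²) with a = -4, b = -2.
a* b = 8, so ⟨σ_x⟩ = 16/20.

0.8000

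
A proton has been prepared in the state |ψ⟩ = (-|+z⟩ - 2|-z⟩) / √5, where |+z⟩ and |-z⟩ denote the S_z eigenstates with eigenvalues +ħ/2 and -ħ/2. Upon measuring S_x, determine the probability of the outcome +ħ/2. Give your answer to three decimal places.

|+x⟩ = (|+z⟩ + |-z⟩)/√2, so ⟨+x|ψ⟩ = (-3) / (√2·√5).
P = |-3|² / 10 = 9/10.

0.900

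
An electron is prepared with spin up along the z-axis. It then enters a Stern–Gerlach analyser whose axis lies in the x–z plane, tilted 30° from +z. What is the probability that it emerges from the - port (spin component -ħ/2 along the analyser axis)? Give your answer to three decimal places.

For spin-½, the probability of finding spin-up along an axis at angle θ to the initial spin direction is cos²(θ/2); spin-down is sin²(θ/2).
θ = 30°, so P = sin²(15°) ≈ 0.067.

0.067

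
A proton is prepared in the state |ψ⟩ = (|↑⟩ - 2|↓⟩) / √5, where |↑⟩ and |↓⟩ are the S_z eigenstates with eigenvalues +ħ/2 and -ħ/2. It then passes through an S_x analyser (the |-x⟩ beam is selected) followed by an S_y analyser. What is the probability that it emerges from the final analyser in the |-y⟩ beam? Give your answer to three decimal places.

0.450

First analyser (S_x): P(|-x⟩) = |⟨-x|ψ⟩|² = 9/10.
After stage 1 the state is |-x⟩; P(|-y⟩) = |⟨-y|-x⟩|² = 1/2.
Joint probability = 9/10 × 1/2 = 0.450.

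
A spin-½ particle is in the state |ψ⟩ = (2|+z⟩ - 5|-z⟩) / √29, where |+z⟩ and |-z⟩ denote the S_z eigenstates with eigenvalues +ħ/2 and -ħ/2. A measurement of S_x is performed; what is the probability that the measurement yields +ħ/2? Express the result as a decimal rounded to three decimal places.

0.155

|+x⟩ = (|+z⟩ + |-z⟩)/√2, so ⟨+x|ψ⟩ = (-3) / (√2·√29).
P = |-3|² / 58 = 9/58.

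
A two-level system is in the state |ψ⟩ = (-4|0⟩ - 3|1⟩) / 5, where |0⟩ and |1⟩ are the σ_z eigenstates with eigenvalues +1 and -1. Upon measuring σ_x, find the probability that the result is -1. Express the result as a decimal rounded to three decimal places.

|-x⟩ = (|0⟩ - |1⟩)/√2, so ⟨-x|ψ⟩ = (-1) / (√2·5).
P = |-1|² / 50 = 1/50.

0.020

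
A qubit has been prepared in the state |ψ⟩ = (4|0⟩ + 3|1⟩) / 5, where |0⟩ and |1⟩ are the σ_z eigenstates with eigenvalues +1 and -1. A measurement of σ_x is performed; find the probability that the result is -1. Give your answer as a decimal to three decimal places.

|-x⟩ = (|0⟩ - |1⟩)/√2, so ⟨-x|ψ⟩ = (1) / (√2·5).
P = |1|² / 50 = 1/50.

0.020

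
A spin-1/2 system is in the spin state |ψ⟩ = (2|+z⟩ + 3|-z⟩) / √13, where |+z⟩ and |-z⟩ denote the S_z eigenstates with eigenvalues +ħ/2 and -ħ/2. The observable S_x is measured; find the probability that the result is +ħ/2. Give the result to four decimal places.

|+x⟩ = (|+z⟩ + |-z⟩)/√2, so ⟨+x|ψ⟩ = (5) / (√2·√13).
P = |5|² / 26 = 25/26.

0.9615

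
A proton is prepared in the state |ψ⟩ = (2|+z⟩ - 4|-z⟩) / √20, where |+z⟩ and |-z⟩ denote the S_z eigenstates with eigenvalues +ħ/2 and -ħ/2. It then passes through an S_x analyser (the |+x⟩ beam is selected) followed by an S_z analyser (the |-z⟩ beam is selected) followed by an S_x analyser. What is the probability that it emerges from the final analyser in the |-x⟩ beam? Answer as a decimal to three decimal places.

0.025

First analyser (S_x): P(|+x⟩) = |⟨+x|ψ⟩|² = 4/40.
After stage 1 the state is |+x⟩; P(|-z⟩) = |⟨-z|+x⟩|² = 1/2.
After stage 2 the state is |-z⟩; P(|-x⟩) = |⟨-x|-z⟩|² = 1/2.
Joint probability = 4/40 × 1/2 × 1/2 = 0.025.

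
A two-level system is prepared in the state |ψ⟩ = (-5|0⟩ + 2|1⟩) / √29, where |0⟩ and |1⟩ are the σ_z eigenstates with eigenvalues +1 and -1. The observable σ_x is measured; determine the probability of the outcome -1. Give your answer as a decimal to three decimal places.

0.845

|-x⟩ = (|0⟩ - |1⟩)/√2, so ⟨-x|ψ⟩ = (-7) / (√2·√29).
P = |-7|² / 58 = 49/58.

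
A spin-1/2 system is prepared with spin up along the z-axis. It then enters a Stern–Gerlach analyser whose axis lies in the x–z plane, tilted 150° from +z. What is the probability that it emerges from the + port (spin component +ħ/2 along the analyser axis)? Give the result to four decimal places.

For spin-½, the probability of finding spin-up along an axis at angle θ to the initial spin direction is cos²(θ/2); spin-down is sin²(θ/2).
θ = 150°, so P = cos²(75°) ≈ 0.0670.

0.0670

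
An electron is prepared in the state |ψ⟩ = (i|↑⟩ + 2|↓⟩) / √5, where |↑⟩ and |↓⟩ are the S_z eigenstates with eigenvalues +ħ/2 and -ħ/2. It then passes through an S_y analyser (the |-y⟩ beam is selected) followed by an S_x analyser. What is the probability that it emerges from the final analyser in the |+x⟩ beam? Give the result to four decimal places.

0.4500

First analyser (S_y): P(|-y⟩) = |⟨-y|ψ⟩|² = 9/10.
After stage 1 the state is |-y⟩; P(|+x⟩) = |⟨+x|-y⟩|² = 1/2.
Joint probability = 9/10 × 1/2 = 0.4500.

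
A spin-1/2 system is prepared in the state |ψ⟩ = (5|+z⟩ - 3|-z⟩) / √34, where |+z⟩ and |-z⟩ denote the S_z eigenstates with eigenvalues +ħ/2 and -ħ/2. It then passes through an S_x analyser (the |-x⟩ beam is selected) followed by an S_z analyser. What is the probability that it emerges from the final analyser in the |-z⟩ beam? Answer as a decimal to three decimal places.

First analyser (S_x): P(|-x⟩) = |⟨-x|ψ⟩|² = 64/68.
After stage 1 the state is |-x⟩; P(|-z⟩) = |⟨-z|-x⟩|² = 1/2.
Joint probability = 64/68 × 1/2 = 0.471.

0.471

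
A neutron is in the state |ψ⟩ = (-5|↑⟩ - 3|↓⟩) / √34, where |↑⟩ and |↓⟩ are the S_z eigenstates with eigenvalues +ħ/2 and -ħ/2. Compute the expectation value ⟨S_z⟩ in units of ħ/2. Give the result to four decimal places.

0.4706

⟨σ_z⟩ = |a|² - |b|² divided by |a|²+|b|², with a, b the |↑⟩, |↓⟩ amplitudes.
= (25 - 9)/34 = 16/34.
⟨S_z⟩ = (ħ/2)·⟨σ_z⟩.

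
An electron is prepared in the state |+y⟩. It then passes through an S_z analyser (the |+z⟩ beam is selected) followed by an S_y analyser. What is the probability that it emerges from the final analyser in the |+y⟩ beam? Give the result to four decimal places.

First analyser (S_z): from |+y⟩, P(|+z⟩) = 1/2.
After stage 1 the state is |+z⟩; P(|+y⟩) = |⟨+y|+z⟩|² = 1/2.
Joint probability = 1/2 × 1/2 = 0.2500.

0.2500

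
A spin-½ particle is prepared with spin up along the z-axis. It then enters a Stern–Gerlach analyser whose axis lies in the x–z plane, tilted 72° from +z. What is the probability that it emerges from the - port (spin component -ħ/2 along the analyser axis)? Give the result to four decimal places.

For spin-½, the probability of finding spin-up along an axis at angle θ to the initial spin direction is cos²(θ/2); spin-down is sin²(θ/2).
θ = 72°, so P = sin²(36°) ≈ 0.3455.

0.3455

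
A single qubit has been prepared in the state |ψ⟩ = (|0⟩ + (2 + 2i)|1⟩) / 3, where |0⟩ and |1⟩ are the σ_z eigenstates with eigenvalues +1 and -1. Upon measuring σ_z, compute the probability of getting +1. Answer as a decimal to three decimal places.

The +1 outcome corresponds to |0⟩. Its amplitude in |ψ⟩ is 1/3.
P = |1|² / 9 = 1/9.

0.111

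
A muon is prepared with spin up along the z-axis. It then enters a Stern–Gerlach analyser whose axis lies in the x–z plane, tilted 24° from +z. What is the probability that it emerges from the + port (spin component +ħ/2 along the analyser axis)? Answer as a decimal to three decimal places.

0.957

For spin-½, the probability of finding spin-up along an axis at angle θ to the initial spin direction is cos²(θ/2); spin-down is sin²(θ/2).
θ = 24°, so P = cos²(12°) ≈ 0.957.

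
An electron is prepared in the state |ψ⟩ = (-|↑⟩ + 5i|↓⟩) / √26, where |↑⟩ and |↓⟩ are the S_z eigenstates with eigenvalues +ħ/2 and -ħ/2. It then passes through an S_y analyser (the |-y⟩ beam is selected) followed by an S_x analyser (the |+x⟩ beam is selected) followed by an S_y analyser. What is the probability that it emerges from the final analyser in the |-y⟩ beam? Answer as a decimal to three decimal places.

First analyser (S_y): P(|-y⟩) = |⟨-y|ψ⟩|² = 36/52.
After stage 1 the state is |-y⟩; P(|+x⟩) = |⟨+x|-y⟩|² = 1/2.
After stage 2 the state is |+x⟩; P(|-y⟩) = |⟨-y|+x⟩|² = 1/2.
Joint probability = 36/52 × 1/2 × 1/2 = 0.173.

0.173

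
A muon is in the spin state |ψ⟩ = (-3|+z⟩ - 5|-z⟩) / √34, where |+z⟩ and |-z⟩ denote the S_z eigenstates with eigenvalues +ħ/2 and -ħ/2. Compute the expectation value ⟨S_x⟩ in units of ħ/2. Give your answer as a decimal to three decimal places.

0.882

⟨σ_x⟩ = 2 Re(a* b)/(|a|²+|b|²) with a = -3, b = -5.
a* b = 15, so ⟨σ_x⟩ = 30/34.
⟨S_x⟩ = (ħ/2)·⟨σ_x⟩.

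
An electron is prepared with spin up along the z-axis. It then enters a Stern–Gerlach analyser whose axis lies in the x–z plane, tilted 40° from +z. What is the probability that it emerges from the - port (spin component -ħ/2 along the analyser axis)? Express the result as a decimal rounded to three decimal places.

For spin-½, the probability of finding spin-up along an axis at angle θ to the initial spin direction is cos²(θ/2); spin-down is sin²(θ/2).
θ = 40°, so P = sin²(20°) ≈ 0.117.

0.117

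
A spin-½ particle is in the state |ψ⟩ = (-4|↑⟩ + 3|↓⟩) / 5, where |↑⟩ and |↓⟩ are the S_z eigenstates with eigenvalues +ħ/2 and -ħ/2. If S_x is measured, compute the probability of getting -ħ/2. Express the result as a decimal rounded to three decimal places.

|-x⟩ = (|↑⟩ - |↓⟩)/√2, so ⟨-x|ψ⟩ = (-7) / (√2·5).
P = |-7|² / 50 = 49/50.

0.980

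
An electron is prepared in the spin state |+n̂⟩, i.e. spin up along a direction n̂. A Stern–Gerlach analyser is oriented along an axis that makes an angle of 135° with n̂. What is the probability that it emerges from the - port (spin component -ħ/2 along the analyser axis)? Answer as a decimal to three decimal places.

0.854

For spin-½, the probability of finding spin-up along an axis at angle θ to the initial spin direction is cos²(θ/2); spin-down is sin²(θ/2).
θ = 135°, so P = sin²(67.5°) ≈ 0.854.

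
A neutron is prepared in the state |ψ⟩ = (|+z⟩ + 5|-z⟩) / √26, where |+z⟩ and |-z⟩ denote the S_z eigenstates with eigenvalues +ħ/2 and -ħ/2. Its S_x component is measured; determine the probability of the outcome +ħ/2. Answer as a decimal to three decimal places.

|+x⟩ = (|+z⟩ + |-z⟩)/√2, so ⟨+x|ψ⟩ = (6) / (√2·√26).
P = |6|² / 52 = 36/52.

0.692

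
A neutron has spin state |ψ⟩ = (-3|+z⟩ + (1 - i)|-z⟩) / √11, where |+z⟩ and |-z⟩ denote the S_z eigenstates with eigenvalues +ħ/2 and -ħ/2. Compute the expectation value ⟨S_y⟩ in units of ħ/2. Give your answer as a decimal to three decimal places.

⟨σ_y⟩ = 2 Im(a* b)/(|a|²+|b|²) with a = -3, b = (1 - i).
a* b = (-3 + 3i), so ⟨σ_y⟩ = 6/11.
⟨S_y⟩ = (ħ/2)·⟨σ_y⟩.

0.545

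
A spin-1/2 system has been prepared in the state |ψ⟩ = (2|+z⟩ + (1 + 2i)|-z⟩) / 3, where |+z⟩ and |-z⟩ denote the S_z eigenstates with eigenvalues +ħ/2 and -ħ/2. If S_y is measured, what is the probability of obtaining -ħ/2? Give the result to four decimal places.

|-y⟩ = (|+z⟩ - i|-z⟩)/√2, so ⟨-y|ψ⟩ = (i) / (√2·3).
P = |i|² / 18 = 1/18.

0.0556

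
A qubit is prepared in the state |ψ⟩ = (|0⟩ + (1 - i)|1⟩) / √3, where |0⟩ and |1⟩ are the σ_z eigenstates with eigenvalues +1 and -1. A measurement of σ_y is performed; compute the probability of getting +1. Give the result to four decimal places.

|+y⟩ = (|0⟩ + i|1⟩)/√2, so ⟨+y|ψ⟩ = (-i) / (√2·√3).
P = |-i|² / 6 = 1/6.

0.1667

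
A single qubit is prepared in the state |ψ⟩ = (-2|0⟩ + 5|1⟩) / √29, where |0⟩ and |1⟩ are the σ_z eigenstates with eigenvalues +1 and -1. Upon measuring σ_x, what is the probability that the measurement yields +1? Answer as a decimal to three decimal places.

0.155

|+x⟩ = (|0⟩ + |1⟩)/√2, so ⟨+x|ψ⟩ = (3) / (√2·√29).
P = |3|² / 58 = 9/58.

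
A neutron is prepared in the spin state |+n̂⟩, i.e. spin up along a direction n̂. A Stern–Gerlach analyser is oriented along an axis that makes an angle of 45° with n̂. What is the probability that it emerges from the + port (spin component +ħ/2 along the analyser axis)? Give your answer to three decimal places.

0.854

For spin-½, the probability of finding spin-up along an axis at angle θ to the initial spin direction is cos²(θ/2); spin-down is sin²(θ/2).
θ = 45°, so P = cos²(22.5°) ≈ 0.854.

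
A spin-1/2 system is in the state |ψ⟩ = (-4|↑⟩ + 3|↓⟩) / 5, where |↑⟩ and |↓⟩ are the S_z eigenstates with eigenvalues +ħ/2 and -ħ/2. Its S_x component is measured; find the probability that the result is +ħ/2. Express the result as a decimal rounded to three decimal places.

|+x⟩ = (|↑⟩ + |↓⟩)/√2, so ⟨+x|ψ⟩ = (-1) / (√2·5).
P = |-1|² / 50 = 1/50.

0.020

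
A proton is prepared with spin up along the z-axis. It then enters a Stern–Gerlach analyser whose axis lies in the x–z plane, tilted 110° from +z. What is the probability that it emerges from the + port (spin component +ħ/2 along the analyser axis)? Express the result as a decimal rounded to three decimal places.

For spin-½, the probability of finding spin-up along an axis at angle θ to the initial spin direction is cos²(θ/2); spin-down is sin²(θ/2).
θ = 110°, so P = cos²(55°) ≈ 0.329.

0.329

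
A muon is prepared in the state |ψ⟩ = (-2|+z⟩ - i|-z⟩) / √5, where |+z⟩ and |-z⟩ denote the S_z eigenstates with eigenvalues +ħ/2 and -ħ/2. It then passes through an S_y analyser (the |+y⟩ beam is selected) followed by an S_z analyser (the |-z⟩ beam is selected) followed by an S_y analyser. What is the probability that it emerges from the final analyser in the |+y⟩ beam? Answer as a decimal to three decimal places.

First analyser (S_y): P(|+y⟩) = |⟨+y|ψ⟩|² = 9/10.
After stage 1 the state is |+y⟩; P(|-z⟩) = |⟨-z|+y⟩|² = 1/2.
After stage 2 the state is |-z⟩; P(|+y⟩) = |⟨+y|-z⟩|² = 1/2.
Joint probability = 9/10 × 1/2 × 1/2 = 0.225.

0.225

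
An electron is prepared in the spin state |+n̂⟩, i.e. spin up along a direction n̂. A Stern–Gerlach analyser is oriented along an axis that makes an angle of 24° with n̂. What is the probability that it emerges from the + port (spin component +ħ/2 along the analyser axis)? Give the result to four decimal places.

0.9568

For spin-½, the probability of finding spin-up along an axis at angle θ to the initial spin direction is cos²(θ/2); spin-down is sin²(θ/2).
θ = 24°, so P = cos²(12°) ≈ 0.9568.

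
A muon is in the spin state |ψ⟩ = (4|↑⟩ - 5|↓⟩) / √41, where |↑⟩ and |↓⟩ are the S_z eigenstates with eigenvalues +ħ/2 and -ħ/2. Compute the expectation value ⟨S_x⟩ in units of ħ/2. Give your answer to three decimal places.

⟨σ_x⟩ = 2 Re(a* b)/(|a|²+|b|²) with a = 4, b = -5.
a* b = -20, so ⟨σ_x⟩ = -40/41.
⟨S_x⟩ = (ħ/2)·⟨σ_x⟩.

-0.976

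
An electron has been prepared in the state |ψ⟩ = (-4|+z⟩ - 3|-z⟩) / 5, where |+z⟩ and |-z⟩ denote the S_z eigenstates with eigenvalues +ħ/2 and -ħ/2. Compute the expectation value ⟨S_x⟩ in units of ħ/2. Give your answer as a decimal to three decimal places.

⟨σ_x⟩ = 2 Re(a* b)/(|a|²+|b|²) with a = -4, b = -3.
a* b = 12, so ⟨σ_x⟩ = 24/25.
⟨S_x⟩ = (ħ/2)·⟨σ_x⟩.

0.960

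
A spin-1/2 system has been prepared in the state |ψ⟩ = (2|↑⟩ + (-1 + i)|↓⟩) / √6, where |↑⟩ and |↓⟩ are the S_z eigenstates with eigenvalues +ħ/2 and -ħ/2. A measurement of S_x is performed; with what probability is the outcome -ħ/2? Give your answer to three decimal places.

|-x⟩ = (|↑⟩ - |↓⟩)/√2, so ⟨-x|ψ⟩ = (3 - i) / (√2·√6).
P = |3 - i|² / 12 = 10/12.

0.833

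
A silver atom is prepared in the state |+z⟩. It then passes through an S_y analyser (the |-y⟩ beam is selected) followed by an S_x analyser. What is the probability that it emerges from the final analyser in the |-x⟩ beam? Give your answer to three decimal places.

First analyser (S_y): from |+z⟩, P(|-y⟩) = 1/2.
After stage 1 the state is |-y⟩; P(|-x⟩) = |⟨-x|-y⟩|² = 1/2.
Joint probability = 1/2 × 1/2 = 0.250.

0.250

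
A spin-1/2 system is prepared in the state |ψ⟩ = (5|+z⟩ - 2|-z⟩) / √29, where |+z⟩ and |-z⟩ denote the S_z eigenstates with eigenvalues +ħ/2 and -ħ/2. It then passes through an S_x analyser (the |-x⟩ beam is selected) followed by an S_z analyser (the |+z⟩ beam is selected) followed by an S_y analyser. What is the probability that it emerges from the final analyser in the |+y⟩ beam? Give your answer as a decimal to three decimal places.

0.211

First analyser (S_x): P(|-x⟩) = |⟨-x|ψ⟩|² = 49/58.
After stage 1 the state is |-x⟩; P(|+z⟩) = |⟨+z|-x⟩|² = 1/2.
After stage 2 the state is |+z⟩; P(|+y⟩) = |⟨+y|+z⟩|² = 1/2.
Joint probability = 49/58 × 1/2 × 1/2 = 0.211.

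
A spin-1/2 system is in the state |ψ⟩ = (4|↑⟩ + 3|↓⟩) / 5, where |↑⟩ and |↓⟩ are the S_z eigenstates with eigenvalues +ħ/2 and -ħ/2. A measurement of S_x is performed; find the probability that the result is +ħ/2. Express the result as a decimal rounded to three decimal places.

|+x⟩ = (|↑⟩ + |↓⟩)/√2, so ⟨+x|ψ⟩ = (7) / (√2·5).
P = |7|² / 50 = 49/50.

0.980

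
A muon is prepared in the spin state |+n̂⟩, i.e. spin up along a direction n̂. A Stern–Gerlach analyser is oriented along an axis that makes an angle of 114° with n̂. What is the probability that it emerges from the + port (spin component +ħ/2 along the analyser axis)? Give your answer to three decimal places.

For spin-½, the probability of finding spin-up along an axis at angle θ to the initial spin direction is cos²(θ/2); spin-down is sin²(θ/2).
θ = 114°, so P = cos²(57°) ≈ 0.297.

0.297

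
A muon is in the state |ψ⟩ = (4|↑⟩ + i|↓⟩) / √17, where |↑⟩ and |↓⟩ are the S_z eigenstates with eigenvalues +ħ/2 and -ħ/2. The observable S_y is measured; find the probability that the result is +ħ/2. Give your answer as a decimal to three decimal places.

0.735

|+y⟩ = (|↑⟩ + i|↓⟩)/√2, so ⟨+y|ψ⟩ = (5) / (√2·√17).
P = |5|² / 34 = 25/34.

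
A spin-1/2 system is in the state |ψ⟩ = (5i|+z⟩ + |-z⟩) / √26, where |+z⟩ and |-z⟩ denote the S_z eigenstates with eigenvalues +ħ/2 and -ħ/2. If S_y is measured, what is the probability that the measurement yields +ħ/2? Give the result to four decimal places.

0.3077

|+y⟩ = (|+z⟩ + i|-z⟩)/√2, so ⟨+y|ψ⟩ = (4i) / (√2·√26).
P = |4i|² / 52 = 16/52.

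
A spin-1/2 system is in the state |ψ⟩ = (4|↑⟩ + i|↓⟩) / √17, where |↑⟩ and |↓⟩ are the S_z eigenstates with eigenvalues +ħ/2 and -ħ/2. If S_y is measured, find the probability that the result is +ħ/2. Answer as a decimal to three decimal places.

0.735

|+y⟩ = (|↑⟩ + i|↓⟩)/√2, so ⟨+y|ψ⟩ = (5) / (√2·√17).
P = |5|² / 34 = 25/34.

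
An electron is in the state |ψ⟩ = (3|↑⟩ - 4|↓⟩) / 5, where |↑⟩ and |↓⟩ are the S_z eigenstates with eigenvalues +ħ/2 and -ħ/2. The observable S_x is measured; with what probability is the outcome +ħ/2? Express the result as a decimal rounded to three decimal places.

0.020

|+x⟩ = (|↑⟩ + |↓⟩)/√2, so ⟨+x|ψ⟩ = (-1) / (√2·5).
P = |-1|² / 50 = 1/50.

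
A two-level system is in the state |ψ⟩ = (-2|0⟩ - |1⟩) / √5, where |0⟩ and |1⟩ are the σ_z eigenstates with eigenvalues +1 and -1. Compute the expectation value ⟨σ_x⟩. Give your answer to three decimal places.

0.800

⟨σ_x⟩ = 2 Re(a* b)/(|a|²+|b|²) with a = -2, b = -1.
a* b = 2, so ⟨σ_x⟩ = 4/5.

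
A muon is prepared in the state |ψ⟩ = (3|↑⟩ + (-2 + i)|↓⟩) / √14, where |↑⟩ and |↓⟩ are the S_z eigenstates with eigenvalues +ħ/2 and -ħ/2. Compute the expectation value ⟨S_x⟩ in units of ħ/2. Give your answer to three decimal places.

⟨σ_x⟩ = 2 Re(a* b)/(|a|²+|b|²) with a = 3, b = (-2 + i).
a* b = (-6 + 3i), so ⟨σ_x⟩ = -12/14.
⟨S_x⟩ = (ħ/2)·⟨σ_x⟩.

-0.857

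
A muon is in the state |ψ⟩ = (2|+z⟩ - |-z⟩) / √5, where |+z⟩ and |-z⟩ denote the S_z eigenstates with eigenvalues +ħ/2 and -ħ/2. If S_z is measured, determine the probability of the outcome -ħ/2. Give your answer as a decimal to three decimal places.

The -ħ/2 outcome corresponds to |-z⟩. Its amplitude in |ψ⟩ is -1/√5.
P = |-1|² / 5 = 1/5.

0.200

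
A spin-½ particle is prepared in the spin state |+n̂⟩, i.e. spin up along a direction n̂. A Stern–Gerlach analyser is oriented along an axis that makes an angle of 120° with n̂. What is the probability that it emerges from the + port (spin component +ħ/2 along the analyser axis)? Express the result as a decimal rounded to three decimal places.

For spin-½, the probability of finding spin-up along an axis at angle θ to the initial spin direction is cos²(θ/2); spin-down is sin²(θ/2).
θ = 120°, so P = cos²(60°) ≈ 0.250.

0.250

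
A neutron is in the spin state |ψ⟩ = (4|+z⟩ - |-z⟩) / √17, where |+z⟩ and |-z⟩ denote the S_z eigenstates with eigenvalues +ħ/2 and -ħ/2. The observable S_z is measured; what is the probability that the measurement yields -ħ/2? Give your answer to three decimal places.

0.059

The -ħ/2 outcome corresponds to |-z⟩. Its amplitude in |ψ⟩ is -1/√17.
P = |-1|² / 17 = 1/17.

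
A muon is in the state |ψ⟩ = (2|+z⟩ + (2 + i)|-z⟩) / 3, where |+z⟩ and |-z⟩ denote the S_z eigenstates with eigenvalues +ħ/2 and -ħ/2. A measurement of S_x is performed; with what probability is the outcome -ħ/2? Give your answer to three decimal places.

|-x⟩ = (|+z⟩ - |-z⟩)/√2, so ⟨-x|ψ⟩ = (-i) / (√2·3).
P = |-i|² / 18 = 1/18.

0.056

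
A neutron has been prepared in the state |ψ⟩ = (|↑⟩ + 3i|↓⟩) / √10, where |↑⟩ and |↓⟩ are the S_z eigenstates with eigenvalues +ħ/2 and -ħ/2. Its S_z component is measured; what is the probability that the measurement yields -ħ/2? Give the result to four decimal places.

The -ħ/2 outcome corresponds to |↓⟩. Its amplitude in |ψ⟩ is 3i/√10.
P = |3i|² / 10 = 9/10.

0.9000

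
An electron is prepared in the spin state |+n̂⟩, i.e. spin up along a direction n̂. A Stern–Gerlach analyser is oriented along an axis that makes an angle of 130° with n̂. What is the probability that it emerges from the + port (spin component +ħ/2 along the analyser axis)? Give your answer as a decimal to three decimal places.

0.179

For spin-½, the probability of finding spin-up along an axis at angle θ to the initial spin direction is cos²(θ/2); spin-down is sin²(θ/2).
θ = 130°, so P = cos²(65°) ≈ 0.179.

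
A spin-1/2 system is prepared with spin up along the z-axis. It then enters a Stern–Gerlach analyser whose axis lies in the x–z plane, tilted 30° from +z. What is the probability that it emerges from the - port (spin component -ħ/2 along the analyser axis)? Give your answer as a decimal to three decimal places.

For spin-½, the probability of finding spin-up along an axis at angle θ to the initial spin direction is cos²(θ/2); spin-down is sin²(θ/2).
θ = 30°, so P = sin²(15°) ≈ 0.067.

0.067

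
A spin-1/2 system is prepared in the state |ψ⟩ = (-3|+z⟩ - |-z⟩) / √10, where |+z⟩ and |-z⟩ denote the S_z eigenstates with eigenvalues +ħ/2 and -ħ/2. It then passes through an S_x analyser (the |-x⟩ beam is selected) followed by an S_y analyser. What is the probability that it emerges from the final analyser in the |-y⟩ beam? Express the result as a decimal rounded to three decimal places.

First analyser (S_x): P(|-x⟩) = |⟨-x|ψ⟩|² = 4/20.
After stage 1 the state is |-x⟩; P(|-y⟩) = |⟨-y|-x⟩|² = 1/2.
Joint probability = 4/20 × 1/2 = 0.100.

0.100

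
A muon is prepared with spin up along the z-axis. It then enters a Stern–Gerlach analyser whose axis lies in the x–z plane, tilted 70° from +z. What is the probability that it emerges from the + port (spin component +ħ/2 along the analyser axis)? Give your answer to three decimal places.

0.671

For spin-½, the probability of finding spin-up along an axis at angle θ to the initial spin direction is cos²(θ/2); spin-down is sin²(θ/2).
θ = 70°, so P = cos²(35°) ≈ 0.671.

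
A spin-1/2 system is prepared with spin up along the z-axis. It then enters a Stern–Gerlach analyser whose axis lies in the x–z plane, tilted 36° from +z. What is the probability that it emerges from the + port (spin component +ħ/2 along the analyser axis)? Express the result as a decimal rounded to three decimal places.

For spin-½, the probability of finding spin-up along an axis at angle θ to the initial spin direction is cos²(θ/2); spin-down is sin²(θ/2).
θ = 36°, so P = cos²(18°) ≈ 0.905.

0.905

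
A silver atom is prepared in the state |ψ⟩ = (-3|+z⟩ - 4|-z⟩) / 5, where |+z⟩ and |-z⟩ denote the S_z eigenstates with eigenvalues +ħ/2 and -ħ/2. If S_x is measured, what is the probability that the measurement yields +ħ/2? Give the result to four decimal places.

0.9800

|+x⟩ = (|+z⟩ + |-z⟩)/√2, so ⟨+x|ψ⟩ = (-7) / (√2·5).
P = |-7|² / 50 = 49/50.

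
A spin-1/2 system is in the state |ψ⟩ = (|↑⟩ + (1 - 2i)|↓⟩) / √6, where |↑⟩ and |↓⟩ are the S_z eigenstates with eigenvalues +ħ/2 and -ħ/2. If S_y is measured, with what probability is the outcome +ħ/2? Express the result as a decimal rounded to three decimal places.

0.167

|+y⟩ = (|↑⟩ + i|↓⟩)/√2, so ⟨+y|ψ⟩ = (-1 - i) / (√2·√6).
P = |-1 - i|² / 12 = 2/12.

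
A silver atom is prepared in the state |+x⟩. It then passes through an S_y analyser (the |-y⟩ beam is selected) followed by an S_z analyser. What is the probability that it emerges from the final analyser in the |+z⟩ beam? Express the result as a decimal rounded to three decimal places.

First analyser (S_y): from |+x⟩, P(|-y⟩) = 1/2.
After stage 1 the state is |-y⟩; P(|+z⟩) = |⟨+z|-y⟩|² = 1/2.
Joint probability = 1/2 × 1/2 = 0.250.

0.250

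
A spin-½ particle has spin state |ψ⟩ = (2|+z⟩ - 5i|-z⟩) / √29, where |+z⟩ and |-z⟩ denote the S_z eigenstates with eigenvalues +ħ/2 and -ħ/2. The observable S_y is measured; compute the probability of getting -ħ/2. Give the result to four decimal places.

|-y⟩ = (|+z⟩ - i|-z⟩)/√2, so ⟨-y|ψ⟩ = (7) / (√2·√29).
P = |7|² / 58 = 49/58.

0.8448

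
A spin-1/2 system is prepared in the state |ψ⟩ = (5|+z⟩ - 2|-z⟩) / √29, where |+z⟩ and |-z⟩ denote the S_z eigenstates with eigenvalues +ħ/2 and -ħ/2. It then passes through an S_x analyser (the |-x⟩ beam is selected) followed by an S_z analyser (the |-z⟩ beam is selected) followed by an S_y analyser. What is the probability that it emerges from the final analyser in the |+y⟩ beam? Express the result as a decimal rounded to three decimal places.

First analyser (S_x): P(|-x⟩) = |⟨-x|ψ⟩|² = 49/58.
After stage 1 the state is |-x⟩; P(|-z⟩) = |⟨-z|-x⟩|² = 1/2.
After stage 2 the state is |-z⟩; P(|+y⟩) = |⟨+y|-z⟩|² = 1/2.
Joint probability = 49/58 × 1/2 × 1/2 = 0.211.

0.211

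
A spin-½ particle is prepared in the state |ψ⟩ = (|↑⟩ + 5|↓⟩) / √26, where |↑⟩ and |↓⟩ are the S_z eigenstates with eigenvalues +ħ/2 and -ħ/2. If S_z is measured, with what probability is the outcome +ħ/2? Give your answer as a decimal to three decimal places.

The +ħ/2 outcome corresponds to |↑⟩. Its amplitude in |ψ⟩ is 1/√26.
P = |1|² / 26 = 1/26.

0.038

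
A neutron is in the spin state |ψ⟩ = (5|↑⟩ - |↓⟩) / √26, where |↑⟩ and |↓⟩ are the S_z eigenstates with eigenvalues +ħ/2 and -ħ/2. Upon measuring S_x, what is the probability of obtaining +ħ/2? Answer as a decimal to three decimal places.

|+x⟩ = (|↑⟩ + |↓⟩)/√2, so ⟨+x|ψ⟩ = (4) / (√2·√26).
P = |4|² / 52 = 16/52.

0.308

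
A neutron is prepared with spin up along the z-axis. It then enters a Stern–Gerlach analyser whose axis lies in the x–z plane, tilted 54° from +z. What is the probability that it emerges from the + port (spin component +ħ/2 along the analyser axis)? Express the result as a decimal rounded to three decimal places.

0.794

For spin-½, the probability of finding spin-up along an axis at angle θ to the initial spin direction is cos²(θ/2); spin-down is sin²(θ/2).
θ = 54°, so P = cos²(27°) ≈ 0.794.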